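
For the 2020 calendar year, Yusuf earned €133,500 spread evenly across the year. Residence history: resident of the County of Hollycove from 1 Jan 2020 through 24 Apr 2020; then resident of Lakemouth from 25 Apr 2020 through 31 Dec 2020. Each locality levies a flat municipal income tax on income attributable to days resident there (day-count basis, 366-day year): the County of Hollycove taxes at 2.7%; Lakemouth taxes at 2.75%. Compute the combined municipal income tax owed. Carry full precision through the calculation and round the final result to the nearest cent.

€3,650.28

The County of Hollycove, 1 Jan – 24 Apr 2020: 115 days → €133,500 × 2.7% × 115/366 = €1,132.5615
Lakemouth, 25 Apr – 31 Dec 2020: 251 days → €133,500 × 2.75% × 251/366 = €2,517.7152
Total = €3,650.2766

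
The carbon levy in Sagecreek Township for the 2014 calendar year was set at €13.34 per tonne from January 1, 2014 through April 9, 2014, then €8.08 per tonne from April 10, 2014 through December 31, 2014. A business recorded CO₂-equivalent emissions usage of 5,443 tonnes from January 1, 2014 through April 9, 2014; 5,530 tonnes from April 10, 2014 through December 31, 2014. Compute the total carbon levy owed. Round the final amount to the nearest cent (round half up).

€117292.02

January 1 – April 9, 2014: 5,443 tonnes at €13.34/tonne → €72609.62
April 10 – December 31, 2014: 5,530 tonnes at €8.08/tonne → €44682.40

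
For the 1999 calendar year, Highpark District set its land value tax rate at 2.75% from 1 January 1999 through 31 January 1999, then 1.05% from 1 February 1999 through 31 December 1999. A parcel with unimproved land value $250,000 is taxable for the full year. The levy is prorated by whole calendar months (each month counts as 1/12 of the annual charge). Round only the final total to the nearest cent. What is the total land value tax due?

$2,979.17

1 January – 31 January 1999: 1 month at 2.75% → $250,000 × 2.75% × 1/12 = $572.9167
1 February – 31 December 1999: 11 months at 1.05% → $250,000 × 1.05% × 11/12 = $2,406.2500
Total = $2,979.1667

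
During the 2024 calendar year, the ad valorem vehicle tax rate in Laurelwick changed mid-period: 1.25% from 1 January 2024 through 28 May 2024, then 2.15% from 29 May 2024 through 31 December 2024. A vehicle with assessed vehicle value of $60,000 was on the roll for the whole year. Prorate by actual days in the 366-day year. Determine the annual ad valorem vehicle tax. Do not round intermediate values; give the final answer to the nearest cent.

1 January – 28 May 2024: 149 days at 1.25% → $60,000 × 1.25% × 149/366 = $305.3279
29 May – 31 December 2024: 217 days at 2.15% → $60,000 × 2.15% × 217/366 = $764.8361
Total = $1,070.1639

$1,070.16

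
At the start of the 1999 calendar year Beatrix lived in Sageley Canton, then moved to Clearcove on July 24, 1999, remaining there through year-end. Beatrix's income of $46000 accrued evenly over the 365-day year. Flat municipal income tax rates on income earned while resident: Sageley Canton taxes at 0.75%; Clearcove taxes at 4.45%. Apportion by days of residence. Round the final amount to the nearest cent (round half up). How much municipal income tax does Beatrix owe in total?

$1095.75

Sageley Canton, January 1 – July 23, 1999: 204 days → $46000 × 0.75% × 204/365 = $192.8219
Clearcove, July 24 – December 31, 1999: 161 days → $46000 × 4.45% × 161/365 = $902.9233
Total = $1095.7452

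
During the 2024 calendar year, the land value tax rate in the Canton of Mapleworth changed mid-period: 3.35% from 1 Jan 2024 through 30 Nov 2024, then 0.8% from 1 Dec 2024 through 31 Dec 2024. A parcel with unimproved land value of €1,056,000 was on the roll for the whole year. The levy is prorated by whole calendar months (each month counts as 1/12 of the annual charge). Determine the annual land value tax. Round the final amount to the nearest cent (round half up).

1 Jan – 30 Nov 2024: 11 months at 3.35% → €1,056,000 × 3.35% × 11/12 = €32,428.0000
1 Dec – 31 Dec 2024: 1 month at 0.8% → €1,056,000 × 0.8% × 1/12 = €704.0000
Total = €33,132.0000

€33,132.00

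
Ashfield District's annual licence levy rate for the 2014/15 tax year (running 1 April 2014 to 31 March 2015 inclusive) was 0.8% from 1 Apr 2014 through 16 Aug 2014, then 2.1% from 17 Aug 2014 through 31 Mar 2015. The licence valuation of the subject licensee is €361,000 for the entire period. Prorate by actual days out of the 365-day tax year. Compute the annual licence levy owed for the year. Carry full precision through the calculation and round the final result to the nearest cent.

1 Apr – 16 Aug 2014: 138 days at 0.8% → €361,000 × 0.8% × 138/365 = €1,091.9014
17 Aug 2014 – 31 Mar 2015: 227 days at 2.1% → €361,000 × 2.1% × 227/365 = €4,714.7589
Total = €5,806.6603

€5,806.66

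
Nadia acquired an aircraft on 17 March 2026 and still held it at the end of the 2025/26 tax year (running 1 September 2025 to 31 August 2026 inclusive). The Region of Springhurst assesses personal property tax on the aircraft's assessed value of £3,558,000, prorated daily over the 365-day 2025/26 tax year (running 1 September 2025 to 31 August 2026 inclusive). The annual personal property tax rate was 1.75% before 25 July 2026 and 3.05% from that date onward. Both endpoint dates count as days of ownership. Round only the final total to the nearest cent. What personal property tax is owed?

17 March – 24 July 2026: 130 days at 1.75% → £3,558,000 × 1.75% × 130/365 = £22,176.5753
25 July – 31 August 2026: 38 days at 3.05% → £3,558,000 × 3.05% × 38/365 = £11,297.8685
Total = £33,474.4438

£33,474.44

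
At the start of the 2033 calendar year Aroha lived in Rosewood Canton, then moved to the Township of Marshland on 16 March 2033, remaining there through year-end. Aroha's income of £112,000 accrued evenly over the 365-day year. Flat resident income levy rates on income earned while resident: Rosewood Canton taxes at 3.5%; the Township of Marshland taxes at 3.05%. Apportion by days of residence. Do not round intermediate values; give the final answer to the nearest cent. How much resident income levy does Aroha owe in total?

Rosewood Canton, 1 January – 15 March 2033: 74 days → £112,000 × 3.5% × 74/365 = £794.7397
The Township of Marshland, 16 March – 31 December 2033: 291 days → £112,000 × 3.05% × 291/365 = £2,723.4411
Total = £3,518.1808

£3,518.18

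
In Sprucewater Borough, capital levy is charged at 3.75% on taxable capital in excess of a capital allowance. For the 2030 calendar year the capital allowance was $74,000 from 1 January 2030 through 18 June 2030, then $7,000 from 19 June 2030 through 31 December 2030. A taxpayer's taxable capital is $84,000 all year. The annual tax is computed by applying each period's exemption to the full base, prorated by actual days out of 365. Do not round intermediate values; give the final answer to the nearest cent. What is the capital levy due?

1 January – 18 June 2030: 169 days, exemption $74,000 → ($84,000 − $74,000) × 3.75% × 169/365 = $173.6301
19 June – 31 December 2030: 196 days, exemption $7,000 → ($84,000 − $7,000) × 3.75% × 196/365 = $1,550.5479
Total = $1,724.1781

$1,724.18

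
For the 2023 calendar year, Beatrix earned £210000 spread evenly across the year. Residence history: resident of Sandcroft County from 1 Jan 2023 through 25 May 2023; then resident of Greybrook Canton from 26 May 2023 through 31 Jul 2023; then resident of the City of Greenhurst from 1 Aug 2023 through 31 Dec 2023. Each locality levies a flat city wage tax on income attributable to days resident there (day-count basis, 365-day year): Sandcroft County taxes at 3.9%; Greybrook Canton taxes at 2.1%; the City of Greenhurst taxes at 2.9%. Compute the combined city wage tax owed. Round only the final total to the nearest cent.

Sandcroft County, 1 Jan – 25 May 2023: 145 days → £210000 × 3.9% × 145/365 = £3253.5616
Greybrook Canton, 26 May – 31 Jul 2023: 67 days → £210000 × 2.1% × 67/365 = £809.5068
The City of Greenhurst, 1 Aug – 31 Dec 2023: 153 days → £210000 × 2.9% × 153/365 = £2552.7945
Total = £6615.8630

£6615.86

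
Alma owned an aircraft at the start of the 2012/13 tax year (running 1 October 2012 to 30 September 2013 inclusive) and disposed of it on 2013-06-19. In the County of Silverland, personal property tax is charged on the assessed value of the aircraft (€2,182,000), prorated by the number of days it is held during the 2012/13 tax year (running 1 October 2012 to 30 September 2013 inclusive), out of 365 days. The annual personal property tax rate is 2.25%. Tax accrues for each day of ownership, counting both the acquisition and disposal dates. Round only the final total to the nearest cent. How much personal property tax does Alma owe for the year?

€35,240.79

Days held (2012-10-01 to 2013-06-19): 262 out of 365
Tax = €2,182,000 × 2.25% × 262/365 = €35,240.7945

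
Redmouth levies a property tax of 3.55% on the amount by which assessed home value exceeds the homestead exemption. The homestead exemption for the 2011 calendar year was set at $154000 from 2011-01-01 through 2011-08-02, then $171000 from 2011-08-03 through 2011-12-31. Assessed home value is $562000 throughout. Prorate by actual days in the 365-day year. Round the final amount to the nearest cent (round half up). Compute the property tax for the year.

2011-01-01 to 2011-08-02: 214 days, exemption $154000 → ($562000 − $154000) × 3.55% × 214/365 = $8491.9890
2011-08-03 to 2011-12-31: 151 days, exemption $171000 → ($562000 − $171000) × 3.55% × 151/365 = $5742.3438
Total = $14234.3329

$14234.33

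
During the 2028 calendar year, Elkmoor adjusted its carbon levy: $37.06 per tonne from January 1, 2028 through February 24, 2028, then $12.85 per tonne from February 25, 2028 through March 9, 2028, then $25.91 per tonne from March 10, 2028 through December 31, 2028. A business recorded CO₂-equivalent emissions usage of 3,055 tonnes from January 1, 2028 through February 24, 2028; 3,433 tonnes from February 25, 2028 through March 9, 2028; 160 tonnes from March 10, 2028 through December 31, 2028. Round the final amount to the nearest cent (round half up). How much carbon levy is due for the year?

$161477.95

January 1 – February 24, 2028: 3,055 tonnes at $37.06/tonne → $113218.30
February 25 – March 9, 2028: 3,433 tonnes at $12.85/tonne → $44114.05
March 10 – December 31, 2028: 160 tonnes at $25.91/tonne → $4145.60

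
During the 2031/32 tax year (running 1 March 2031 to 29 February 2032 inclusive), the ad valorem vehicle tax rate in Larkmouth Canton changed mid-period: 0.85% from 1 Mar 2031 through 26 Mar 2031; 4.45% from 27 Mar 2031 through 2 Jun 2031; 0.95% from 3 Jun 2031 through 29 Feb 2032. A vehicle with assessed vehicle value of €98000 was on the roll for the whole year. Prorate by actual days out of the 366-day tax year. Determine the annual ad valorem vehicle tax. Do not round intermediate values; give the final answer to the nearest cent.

€1561.31

1 Mar – 26 Mar 2031: 26 days at 0.85% → €98000 × 0.85% × 26/366 = €59.1749
27 Mar – 2 Jun 2031: 68 days at 4.45% → €98000 × 4.45% × 68/366 = €810.2404
3 Jun 2031 – 29 Feb 2032: 272 days at 0.95% → €98000 × 0.95% × 272/366 = €691.8907
Total = €1561.3060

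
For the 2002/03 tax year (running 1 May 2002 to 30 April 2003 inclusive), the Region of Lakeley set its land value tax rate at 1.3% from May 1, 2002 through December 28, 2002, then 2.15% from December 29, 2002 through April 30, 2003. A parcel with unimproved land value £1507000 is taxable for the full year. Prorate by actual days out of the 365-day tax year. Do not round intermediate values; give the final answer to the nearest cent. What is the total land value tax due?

£23907.63

May 1 – December 28, 2002: 242 days at 1.3% → £1507000 × 1.3% × 242/365 = £12989.1014
December 29, 2002 – April 30, 2003: 123 days at 2.15% → £1507000 × 2.15% × 123/365 = £10918.5247
Total = £23907.6260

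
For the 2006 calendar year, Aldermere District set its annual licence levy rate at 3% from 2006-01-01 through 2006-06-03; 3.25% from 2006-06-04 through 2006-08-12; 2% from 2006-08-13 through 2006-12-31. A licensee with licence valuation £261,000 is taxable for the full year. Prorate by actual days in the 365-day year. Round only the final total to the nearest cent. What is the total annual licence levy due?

2006-01-01 to 2006-06-03: 154 days at 3% → £261,000 × 3% × 154/365 = £3,303.6164
2006-06-04 to 2006-08-12: 70 days at 3.25% → £261,000 × 3.25% × 70/365 = £1,626.7808
2006-08-13 to 2006-12-31: 141 days at 2% → £261,000 × 2% × 141/365 = £2,016.4932
Total = £6,946.8904

£6,946.89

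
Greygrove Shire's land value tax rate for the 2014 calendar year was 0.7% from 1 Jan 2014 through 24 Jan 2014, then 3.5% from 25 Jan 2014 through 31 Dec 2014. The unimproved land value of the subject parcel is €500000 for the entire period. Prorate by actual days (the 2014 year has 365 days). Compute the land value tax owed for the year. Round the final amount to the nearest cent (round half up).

€16579.45

1 Jan – 24 Jan 2014: 24 days at 0.7% → €500000 × 0.7% × 24/365 = €230.1370
25 Jan – 31 Dec 2014: 341 days at 3.5% → €500000 × 3.5% × 341/365 = €16349.3151
Total = €16579.4521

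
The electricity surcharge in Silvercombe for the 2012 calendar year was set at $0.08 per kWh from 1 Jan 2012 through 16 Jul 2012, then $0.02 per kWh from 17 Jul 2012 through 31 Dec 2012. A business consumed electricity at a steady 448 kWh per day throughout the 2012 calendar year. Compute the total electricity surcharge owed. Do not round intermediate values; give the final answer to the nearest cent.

1 Jan – 16 Jul 2012: 198 days × 448 kWh/day = 88,704 kWh at $0.08/kWh → $7,096.32
17 Jul – 31 Dec 2012: 168 days × 448 kWh/day = 75,264 kWh at $0.02/kWh → $1,505.28

$8,601.60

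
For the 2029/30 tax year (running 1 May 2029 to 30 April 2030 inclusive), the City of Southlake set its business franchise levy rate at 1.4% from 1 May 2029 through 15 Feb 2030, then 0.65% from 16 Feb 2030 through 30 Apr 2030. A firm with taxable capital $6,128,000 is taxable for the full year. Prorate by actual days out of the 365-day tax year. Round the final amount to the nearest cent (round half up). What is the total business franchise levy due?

$76,474.08

1 May 2029 – 15 Feb 2030: 291 days at 1.4% → $6,128,000 × 1.4% × 291/365 = $68,398.5534
16 Feb – 30 Apr 2030: 74 days at 0.65% → $6,128,000 × 0.65% × 74/365 = $8,075.5288
Total = $76,474.0822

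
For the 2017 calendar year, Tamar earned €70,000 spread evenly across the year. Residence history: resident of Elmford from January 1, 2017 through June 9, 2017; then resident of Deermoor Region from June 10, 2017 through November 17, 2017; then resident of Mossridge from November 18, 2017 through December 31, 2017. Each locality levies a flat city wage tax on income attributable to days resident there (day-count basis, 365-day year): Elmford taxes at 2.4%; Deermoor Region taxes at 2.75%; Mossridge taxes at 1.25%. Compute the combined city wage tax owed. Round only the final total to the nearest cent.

€1,691.03

Elmford, January 1 – June 9, 2017: 160 days → €70,000 × 2.4% × 160/365 = €736.4384
Deermoor Region, June 10 – November 17, 2017: 161 days → €70,000 × 2.75% × 161/365 = €849.1096
Mossridge, November 18 – December 31, 2017: 44 days → €70,000 × 1.25% × 44/365 = €105.4795
Total = €1,691.0274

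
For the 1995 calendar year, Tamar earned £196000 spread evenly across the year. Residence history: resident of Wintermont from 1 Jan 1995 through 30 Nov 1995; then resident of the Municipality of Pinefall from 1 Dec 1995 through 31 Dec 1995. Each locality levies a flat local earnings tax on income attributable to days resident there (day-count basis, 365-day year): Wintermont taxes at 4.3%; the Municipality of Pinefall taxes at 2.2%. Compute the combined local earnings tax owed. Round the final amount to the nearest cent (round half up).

Wintermont, 1 Jan – 30 Nov 1995: 334 days → £196000 × 4.3% × 334/365 = £7712.1973
The Municipality of Pinefall, 1 Dec – 31 Dec 1995: 31 days → £196000 × 2.2% × 31/365 = £366.2247
Total = £8078.4219

£8078.42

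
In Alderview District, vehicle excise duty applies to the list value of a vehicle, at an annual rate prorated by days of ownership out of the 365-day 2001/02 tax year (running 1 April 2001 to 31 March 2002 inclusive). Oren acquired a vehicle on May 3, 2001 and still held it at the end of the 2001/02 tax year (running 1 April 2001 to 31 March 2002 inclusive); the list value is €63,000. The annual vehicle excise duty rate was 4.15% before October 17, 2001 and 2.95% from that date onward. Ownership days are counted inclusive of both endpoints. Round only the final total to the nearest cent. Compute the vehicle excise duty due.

May 3 – October 16, 2001: 167 days at 4.15% → €63,000 × 4.15% × 167/365 = €1,196.2233
October 17, 2001 – March 31, 2002: 166 days at 2.95% → €63,000 × 2.95% × 166/365 = €845.2356
Total = €2,041.4589

€2,041.46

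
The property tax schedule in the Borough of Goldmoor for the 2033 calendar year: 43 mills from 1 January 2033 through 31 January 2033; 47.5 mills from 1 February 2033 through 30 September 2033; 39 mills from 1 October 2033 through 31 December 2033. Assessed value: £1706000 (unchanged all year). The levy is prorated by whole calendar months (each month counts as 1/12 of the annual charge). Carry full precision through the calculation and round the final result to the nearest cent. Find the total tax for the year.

1 January – 31 January 2033: 1 month at 43 mills → £1706000 × 4.3% × 1/12 = £6113.1667
1 February – 30 September 2033: 8 months at 47.5 mills → £1706000 × 4.75% × 8/12 = £54023.3333
1 October – 31 December 2033: 3 months at 39 mills → £1706000 × 3.9% × 3/12 = £16633.5000
Total = £76770.0000

£76770.00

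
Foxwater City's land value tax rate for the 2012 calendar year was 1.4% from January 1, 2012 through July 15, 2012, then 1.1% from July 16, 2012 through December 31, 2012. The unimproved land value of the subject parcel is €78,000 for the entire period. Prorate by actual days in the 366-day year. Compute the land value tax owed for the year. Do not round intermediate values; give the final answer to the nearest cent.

January 1 – July 15, 2012: 197 days at 1.4% → €78,000 × 1.4% × 197/366 = €587.7705
July 16 – December 31, 2012: 169 days at 1.1% → €78,000 × 1.1% × 169/366 = €396.1803
Total = €983.9508

€983.95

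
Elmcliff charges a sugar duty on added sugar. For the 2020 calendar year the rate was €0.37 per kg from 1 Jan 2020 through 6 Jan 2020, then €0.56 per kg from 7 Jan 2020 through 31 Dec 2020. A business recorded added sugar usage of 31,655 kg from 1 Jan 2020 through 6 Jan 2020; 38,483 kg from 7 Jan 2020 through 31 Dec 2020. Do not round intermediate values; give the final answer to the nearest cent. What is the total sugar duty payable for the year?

€33,262.83

1 Jan – 6 Jan 2020: 31,655 kg at €0.37/kg → €11,712.35
7 Jan – 31 Dec 2020: 38,483 kg at €0.56/kg → €21,550.48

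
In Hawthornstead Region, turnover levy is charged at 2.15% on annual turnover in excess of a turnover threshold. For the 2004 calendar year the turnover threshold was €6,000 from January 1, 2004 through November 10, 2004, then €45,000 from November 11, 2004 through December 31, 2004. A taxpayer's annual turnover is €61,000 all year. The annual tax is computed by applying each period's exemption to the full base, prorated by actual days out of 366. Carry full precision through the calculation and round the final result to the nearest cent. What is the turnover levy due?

January 1 – November 10, 2004: 315 days, exemption €6,000 → (€61,000 − €6,000) × 2.15% × 315/366 = €1,017.7254
November 11 – December 31, 2004: 51 days, exemption €45,000 → (€61,000 − €45,000) × 2.15% × 51/366 = €47.9344
Total = €1,065.6598

€1,065.66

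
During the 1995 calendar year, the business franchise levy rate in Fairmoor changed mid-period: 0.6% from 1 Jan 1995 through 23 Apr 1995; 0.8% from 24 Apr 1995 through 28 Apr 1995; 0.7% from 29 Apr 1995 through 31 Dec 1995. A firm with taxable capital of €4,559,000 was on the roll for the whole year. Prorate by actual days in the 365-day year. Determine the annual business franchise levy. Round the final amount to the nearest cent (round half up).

1 Jan – 23 Apr 1995: 113 days at 0.6% → €4,559,000 × 0.6% × 113/365 = €8,468.4986
24 Apr – 28 Apr 1995: 5 days at 0.8% → €4,559,000 × 0.8% × 5/365 = €499.6164
29 Apr – 31 Dec 1995: 247 days at 0.7% → €4,559,000 × 0.7% × 247/365 = €21,595.9205
Total = €30,564.0356

€30,564.04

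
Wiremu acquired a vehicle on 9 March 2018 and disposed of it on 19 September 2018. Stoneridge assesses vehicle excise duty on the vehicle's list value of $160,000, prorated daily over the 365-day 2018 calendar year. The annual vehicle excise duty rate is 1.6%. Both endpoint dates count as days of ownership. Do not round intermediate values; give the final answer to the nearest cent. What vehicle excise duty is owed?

$1,367.67

Days held (9 March – 19 September 2018): 195 out of 365
Tax = $160,000 × 1.6% × 195/365 = $1,367.6712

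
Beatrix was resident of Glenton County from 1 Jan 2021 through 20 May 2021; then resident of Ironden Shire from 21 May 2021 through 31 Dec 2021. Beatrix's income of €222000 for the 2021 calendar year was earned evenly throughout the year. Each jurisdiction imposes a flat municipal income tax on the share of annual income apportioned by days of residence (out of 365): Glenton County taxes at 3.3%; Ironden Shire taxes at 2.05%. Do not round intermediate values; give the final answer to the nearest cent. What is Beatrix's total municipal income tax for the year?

€5615.38

Glenton County, 1 Jan – 20 May 2021: 140 days → €222000 × 3.3% × 140/365 = €2809.9726
Ironden Shire, 21 May – 31 Dec 2021: 225 days → €222000 × 2.05% × 225/365 = €2805.4110
Total = €5615.3836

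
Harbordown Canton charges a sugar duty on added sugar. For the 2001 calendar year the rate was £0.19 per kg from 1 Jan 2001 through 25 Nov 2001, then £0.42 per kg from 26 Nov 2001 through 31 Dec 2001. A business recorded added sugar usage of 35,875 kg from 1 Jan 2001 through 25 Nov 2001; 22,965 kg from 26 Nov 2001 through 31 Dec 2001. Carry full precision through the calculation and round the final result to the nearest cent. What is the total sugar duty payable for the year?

£16,461.55

1 Jan – 25 Nov 2001: 35,875 kg at £0.19/kg → £6,816.25
26 Nov – 31 Dec 2001: 22,965 kg at £0.42/kg → £9,645.30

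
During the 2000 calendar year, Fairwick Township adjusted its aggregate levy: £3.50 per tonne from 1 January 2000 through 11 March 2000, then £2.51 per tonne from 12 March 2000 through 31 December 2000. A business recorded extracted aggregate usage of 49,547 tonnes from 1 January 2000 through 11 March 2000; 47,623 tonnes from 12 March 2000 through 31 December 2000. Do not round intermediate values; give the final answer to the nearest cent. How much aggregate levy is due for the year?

1 January – 11 March 2000: 49,547 tonnes at £3.50/tonne → £173,414.50
12 March – 31 December 2000: 47,623 tonnes at £2.51/tonne → £119,533.73

£292,948.23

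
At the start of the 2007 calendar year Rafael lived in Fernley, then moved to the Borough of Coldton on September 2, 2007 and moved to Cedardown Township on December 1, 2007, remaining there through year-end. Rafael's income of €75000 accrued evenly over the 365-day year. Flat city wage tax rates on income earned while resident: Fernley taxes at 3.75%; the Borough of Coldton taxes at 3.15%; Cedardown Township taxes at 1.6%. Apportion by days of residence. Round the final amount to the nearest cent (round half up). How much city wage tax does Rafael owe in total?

€2564.59

Fernley, January 1 – September 1, 2007: 244 days → €75000 × 3.75% × 244/365 = €1880.1370
The Borough of Coldton, September 2 – November 30, 2007: 90 days → €75000 × 3.15% × 90/365 = €582.5342
Cedardown Township, December 1 – December 31, 2007: 31 days → €75000 × 1.6% × 31/365 = €101.9178
Total = €2564.5890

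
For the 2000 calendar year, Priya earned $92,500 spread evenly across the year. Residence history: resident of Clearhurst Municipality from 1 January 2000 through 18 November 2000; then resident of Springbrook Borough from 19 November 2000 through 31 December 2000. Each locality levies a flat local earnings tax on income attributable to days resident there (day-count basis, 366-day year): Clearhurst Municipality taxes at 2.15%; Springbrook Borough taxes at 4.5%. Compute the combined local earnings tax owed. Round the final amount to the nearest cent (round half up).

Clearhurst Municipality, 1 January – 18 November 2000: 323 days → $92,500 × 2.15% × 323/366 = $1,755.0990
Springbrook Borough, 19 November – 31 December 2000: 43 days → $92,500 × 4.5% × 43/366 = $489.0369
Total = $2,244.1359

$2,244.14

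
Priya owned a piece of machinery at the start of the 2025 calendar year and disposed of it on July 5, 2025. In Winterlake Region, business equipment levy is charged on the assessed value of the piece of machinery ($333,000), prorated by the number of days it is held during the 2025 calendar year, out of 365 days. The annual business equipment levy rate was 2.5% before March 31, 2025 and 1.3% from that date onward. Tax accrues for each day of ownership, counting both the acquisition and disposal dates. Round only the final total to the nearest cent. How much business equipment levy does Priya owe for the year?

$3,180.38

January 1 – March 30, 2025: 89 days at 2.5% → $333,000 × 2.5% × 89/365 = $2,029.9315
March 31 – July 5, 2025: 97 days at 1.3% → $333,000 × 1.3% × 97/365 = $1,150.4466
Total = $3,180.3781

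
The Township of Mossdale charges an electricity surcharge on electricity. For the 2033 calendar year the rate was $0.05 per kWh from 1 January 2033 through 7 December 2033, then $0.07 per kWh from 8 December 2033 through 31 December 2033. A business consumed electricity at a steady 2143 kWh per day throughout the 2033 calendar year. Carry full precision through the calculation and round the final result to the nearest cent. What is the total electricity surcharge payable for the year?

$40,138.39

1 January – 7 December 2033: 341 days × 2143 kWh/day = 730,763 kWh at $0.05/kWh → $36,538.15
8 December – 31 December 2033: 24 days × 2143 kWh/day = 51,432 kWh at $0.07/kWh → $3,600.24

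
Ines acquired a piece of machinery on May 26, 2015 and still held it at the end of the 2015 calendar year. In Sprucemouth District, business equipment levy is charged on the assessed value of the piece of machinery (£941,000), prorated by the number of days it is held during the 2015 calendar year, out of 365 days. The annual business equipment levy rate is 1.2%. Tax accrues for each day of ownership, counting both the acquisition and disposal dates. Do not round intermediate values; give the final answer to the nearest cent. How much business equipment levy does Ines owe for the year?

£6,806.14

Days held (May 26 – December 31, 2015): 220 out of 365
Tax = £941,000 × 1.2% × 220/365 = £6,806.1370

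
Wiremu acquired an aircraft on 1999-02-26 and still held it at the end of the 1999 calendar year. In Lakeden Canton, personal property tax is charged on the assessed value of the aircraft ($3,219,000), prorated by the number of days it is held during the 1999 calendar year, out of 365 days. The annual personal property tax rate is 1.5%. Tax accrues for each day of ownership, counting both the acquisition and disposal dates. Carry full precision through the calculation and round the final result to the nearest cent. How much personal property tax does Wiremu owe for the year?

$40,876.89

Days held (1999-02-26 to 1999-12-31): 309 out of 365
Tax = $3,219,000 × 1.5% × 309/365 = $40,876.8904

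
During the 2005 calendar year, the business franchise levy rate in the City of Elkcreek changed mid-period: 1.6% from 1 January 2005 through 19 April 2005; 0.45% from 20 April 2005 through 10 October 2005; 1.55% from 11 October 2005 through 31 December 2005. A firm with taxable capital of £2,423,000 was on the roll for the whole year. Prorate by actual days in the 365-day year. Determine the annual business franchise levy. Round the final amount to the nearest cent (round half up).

1 January – 19 April 2005: 109 days at 1.6% → £2,423,000 × 1.6% × 109/365 = £11,577.2932
20 April – 10 October 2005: 174 days at 0.45% → £2,423,000 × 0.45% × 174/365 = £5,197.8329
11 October – 31 December 2005: 82 days at 1.55% → £2,423,000 × 1.55% × 82/365 = £8,437.3507
Total = £25,212.4767

£25,212.48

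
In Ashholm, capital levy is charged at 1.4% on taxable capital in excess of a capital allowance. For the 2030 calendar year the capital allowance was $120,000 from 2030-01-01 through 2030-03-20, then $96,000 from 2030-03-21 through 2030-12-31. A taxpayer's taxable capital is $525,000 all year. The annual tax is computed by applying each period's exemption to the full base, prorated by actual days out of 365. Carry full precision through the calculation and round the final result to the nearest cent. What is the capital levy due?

2030-01-01 to 2030-03-20: 79 days, exemption $120,000 → ($525,000 − $120,000) × 1.4% × 79/365 = $1,227.2055
2030-03-21 to 2030-12-31: 286 days, exemption $96,000 → ($525,000 − $96,000) × 1.4% × 286/365 = $4,706.0712
Total = $5,933.2767

$5,933.28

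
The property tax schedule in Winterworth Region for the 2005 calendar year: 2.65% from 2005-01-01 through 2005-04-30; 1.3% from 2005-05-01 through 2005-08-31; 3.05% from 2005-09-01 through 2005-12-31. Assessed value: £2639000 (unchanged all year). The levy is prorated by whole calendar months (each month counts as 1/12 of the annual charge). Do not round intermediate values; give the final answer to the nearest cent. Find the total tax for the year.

£61576.67

2005-01-01 to 2005-04-30: 4 months at 2.65% → £2639000 × 2.65% × 4/12 = £23311.1667
2005-05-01 to 2005-08-31: 4 months at 1.3% → £2639000 × 1.3% × 4/12 = £11435.6667
2005-09-01 to 2005-12-31: 4 months at 3.05% → £2639000 × 3.05% × 4/12 = £26829.8333
Total = £61576.6667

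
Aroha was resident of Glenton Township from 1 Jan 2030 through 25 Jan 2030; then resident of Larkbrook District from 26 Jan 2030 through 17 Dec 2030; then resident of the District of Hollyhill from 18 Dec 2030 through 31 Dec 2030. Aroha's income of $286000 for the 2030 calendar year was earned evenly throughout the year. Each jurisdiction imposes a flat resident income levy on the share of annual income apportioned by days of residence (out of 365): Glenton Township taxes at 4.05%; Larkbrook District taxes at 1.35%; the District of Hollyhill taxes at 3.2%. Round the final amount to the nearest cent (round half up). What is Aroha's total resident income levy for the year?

Glenton Township, 1 Jan – 25 Jan 2030: 25 days → $286000 × 4.05% × 25/365 = $793.3562
Larkbrook District, 26 Jan – 17 Dec 2030: 326 days → $286000 × 1.35% × 326/365 = $3448.4548
The District of Hollyhill, 18 Dec – 31 Dec 2030: 14 days → $286000 × 3.2% × 14/365 = $351.0356
Total = $4592.8466

$4592.85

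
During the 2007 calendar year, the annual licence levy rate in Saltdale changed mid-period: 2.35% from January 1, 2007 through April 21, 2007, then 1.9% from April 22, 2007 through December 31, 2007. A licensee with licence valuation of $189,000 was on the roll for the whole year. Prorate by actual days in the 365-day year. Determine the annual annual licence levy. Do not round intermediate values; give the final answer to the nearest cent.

$3,849.65

January 1 – April 21, 2007: 111 days at 2.35% → $189,000 × 2.35% × 111/365 = $1,350.7027
April 22 – December 31, 2007: 254 days at 1.9% → $189,000 × 1.9% × 254/365 = $2,498.9425
Total = $3,849.6452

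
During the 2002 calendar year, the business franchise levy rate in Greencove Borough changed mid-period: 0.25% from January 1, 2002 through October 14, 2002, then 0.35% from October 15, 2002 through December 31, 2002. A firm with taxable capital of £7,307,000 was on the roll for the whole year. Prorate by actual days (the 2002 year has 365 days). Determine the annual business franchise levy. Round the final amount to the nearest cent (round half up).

January 1 – October 14, 2002: 287 days at 0.25% → £7,307,000 × 0.25% × 287/365 = £14,363.7603
October 15 – December 31, 2002: 78 days at 0.35% → £7,307,000 × 0.35% × 78/365 = £5,465.2356
Total = £19,828.9959

£19,829.00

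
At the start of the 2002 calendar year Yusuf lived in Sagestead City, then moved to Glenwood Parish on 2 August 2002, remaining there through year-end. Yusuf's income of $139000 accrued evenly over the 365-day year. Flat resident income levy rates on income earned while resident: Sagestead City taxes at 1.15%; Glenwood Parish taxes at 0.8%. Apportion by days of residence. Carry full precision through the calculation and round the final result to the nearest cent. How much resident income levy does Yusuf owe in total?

$1395.90

Sagestead City, 1 January – 1 August 2002: 213 days → $139000 × 1.15% × 213/365 = $932.8233
Glenwood Parish, 2 August – 31 December 2002: 152 days → $139000 × 0.8% × 152/365 = $463.0795
Total = $1395.9027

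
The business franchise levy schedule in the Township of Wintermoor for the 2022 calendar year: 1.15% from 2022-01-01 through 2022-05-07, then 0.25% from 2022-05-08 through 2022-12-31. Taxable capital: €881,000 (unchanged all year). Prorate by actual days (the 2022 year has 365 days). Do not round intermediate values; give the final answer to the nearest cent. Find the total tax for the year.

€4,961.36

2022-01-01 to 2022-05-07: 127 days at 1.15% → €881,000 × 1.15% × 127/365 = €3,525.2068
2022-05-08 to 2022-12-31: 238 days at 0.25% → €881,000 × 0.25% × 238/365 = €1,436.1507
Total = €4,961.3575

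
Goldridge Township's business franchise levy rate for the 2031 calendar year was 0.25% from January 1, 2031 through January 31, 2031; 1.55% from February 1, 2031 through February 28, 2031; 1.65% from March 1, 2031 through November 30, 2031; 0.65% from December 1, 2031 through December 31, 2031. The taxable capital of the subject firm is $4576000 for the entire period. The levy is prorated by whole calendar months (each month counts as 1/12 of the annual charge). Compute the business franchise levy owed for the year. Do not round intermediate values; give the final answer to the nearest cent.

January 1 – January 31, 2031: 1 month at 0.25% → $4576000 × 0.25% × 1/12 = $953.3333
February 1 – February 28, 2031: 1 month at 1.55% → $4576000 × 1.55% × 1/12 = $5910.6667
March 1 – November 30, 2031: 9 months at 1.65% → $4576000 × 1.65% × 9/12 = $56628.0000
December 1 – December 31, 2031: 1 month at 0.65% → $4576000 × 0.65% × 1/12 = $2478.6667
Total = $65970.6667

$65970.67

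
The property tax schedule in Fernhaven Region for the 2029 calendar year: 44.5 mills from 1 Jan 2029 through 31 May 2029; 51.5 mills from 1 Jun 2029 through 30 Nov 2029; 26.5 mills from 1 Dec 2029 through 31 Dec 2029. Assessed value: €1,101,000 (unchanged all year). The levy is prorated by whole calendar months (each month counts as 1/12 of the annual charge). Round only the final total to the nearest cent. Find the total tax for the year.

€51,196.50

1 Jan – 31 May 2029: 5 months at 44.5 mills → €1,101,000 × 4.45% × 5/12 = €20,414.3750
1 Jun – 30 Nov 2029: 6 months at 51.5 mills → €1,101,000 × 5.15% × 6/12 = €28,350.7500
1 Dec – 31 Dec 2029: 1 month at 26.5 mills → €1,101,000 × 2.65% × 1/12 = €2,431.3750
Total = €51,196.5000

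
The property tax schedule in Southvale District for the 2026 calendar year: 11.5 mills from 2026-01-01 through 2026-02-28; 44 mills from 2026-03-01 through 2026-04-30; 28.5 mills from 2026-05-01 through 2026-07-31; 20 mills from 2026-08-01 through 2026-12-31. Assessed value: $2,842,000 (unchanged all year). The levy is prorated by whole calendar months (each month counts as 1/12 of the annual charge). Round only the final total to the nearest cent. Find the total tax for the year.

2026-01-01 to 2026-02-28: 2 months at 11.5 mills → $2,842,000 × 1.15% × 2/12 = $5,447.1667
2026-03-01 to 2026-04-30: 2 months at 44 mills → $2,842,000 × 4.4% × 2/12 = $20,841.3333
2026-05-01 to 2026-07-31: 3 months at 28.5 mills → $2,842,000 × 2.85% × 3/12 = $20,249.2500
2026-08-01 to 2026-12-31: 5 months at 20 mills → $2,842,000 × 2% × 5/12 = $23,683.3333
Total = $70,221.0833

$70,221.08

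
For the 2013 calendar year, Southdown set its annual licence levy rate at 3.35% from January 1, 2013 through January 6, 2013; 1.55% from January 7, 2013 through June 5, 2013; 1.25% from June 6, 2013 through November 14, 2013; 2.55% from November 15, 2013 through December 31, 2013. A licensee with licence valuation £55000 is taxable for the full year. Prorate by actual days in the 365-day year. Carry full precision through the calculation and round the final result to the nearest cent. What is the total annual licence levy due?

January 1 – January 6, 2013: 6 days at 3.35% → £55000 × 3.35% × 6/365 = £30.2877
January 7 – June 5, 2013: 150 days at 1.55% → £55000 × 1.55% × 150/365 = £350.3425
June 6 – November 14, 2013: 162 days at 1.25% → £55000 × 1.25% × 162/365 = £305.1370
November 15 – December 31, 2013: 47 days at 2.55% → £55000 × 2.55% × 47/365 = £180.5959
Total = £866.3630

£866.36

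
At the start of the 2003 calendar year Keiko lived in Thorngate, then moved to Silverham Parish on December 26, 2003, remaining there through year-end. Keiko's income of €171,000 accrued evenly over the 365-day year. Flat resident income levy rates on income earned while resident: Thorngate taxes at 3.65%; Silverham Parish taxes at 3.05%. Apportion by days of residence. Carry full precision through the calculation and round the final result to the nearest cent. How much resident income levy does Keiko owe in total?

Thorngate, January 1 – December 25, 2003: 359 days → €171,000 × 3.65% × 359/365 = €6,138.9000
Silverham Parish, December 26 – December 31, 2003: 6 days → €171,000 × 3.05% × 6/365 = €85.7342
Total = €6,224.6342

€6,224.63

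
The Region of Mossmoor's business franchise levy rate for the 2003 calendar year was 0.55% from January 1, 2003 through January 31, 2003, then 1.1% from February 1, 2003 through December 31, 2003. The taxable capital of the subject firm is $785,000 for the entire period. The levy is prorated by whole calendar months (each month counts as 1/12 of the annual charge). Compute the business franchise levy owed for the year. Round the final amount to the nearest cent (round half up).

$8,275.21

January 1 – January 31, 2003: 1 month at 0.55% → $785,000 × 0.55% × 1/12 = $359.7917
February 1 – December 31, 2003: 11 months at 1.1% → $785,000 × 1.1% × 11/12 = $7,915.4167
Total = $8,275.2083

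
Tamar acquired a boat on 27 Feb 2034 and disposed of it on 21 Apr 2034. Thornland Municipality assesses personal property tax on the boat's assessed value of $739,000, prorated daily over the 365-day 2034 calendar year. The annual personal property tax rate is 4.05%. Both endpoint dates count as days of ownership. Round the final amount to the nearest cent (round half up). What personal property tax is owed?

$4,427.93

Days held (27 Feb – 21 Apr 2034): 54 out of 365
Tax = $739,000 × 4.05% × 54/365 = $4,427.9260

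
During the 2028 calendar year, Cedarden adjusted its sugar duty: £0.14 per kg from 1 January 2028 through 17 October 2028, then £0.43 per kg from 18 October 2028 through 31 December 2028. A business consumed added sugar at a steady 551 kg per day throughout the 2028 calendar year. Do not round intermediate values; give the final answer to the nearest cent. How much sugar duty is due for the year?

£40,217.49

1 January – 17 October 2028: 291 days × 551 kg/day = 160,341 kg at £0.14/kg → £22,447.74
18 October – 31 December 2028: 75 days × 551 kg/day = 41,325 kg at £0.43/kg → £17,769.75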